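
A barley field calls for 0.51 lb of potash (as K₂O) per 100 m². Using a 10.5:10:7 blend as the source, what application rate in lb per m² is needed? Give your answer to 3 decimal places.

Product per 100 m² = 0.51 / 7% = 7.28571 lb.
Convert to per m²: 7.28571 × 0.01 = 0.0728571 lb.

0.073 lb of product per sq m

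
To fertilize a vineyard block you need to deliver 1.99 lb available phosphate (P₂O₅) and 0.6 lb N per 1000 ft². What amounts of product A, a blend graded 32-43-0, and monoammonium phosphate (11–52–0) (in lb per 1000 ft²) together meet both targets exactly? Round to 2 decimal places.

Let a = lb of product A, b = lb of monoammonium phosphate (per 1000 ft²).
P₂O₅: 0.43·a + 0.52·b = 1.99
N: 0.32·a + 0.11·b = 0.6
Eliminate b: (row1) − 0.52/0.11·(row2) → -1.08273·a = -0.846364, so a = 0.781696.
Then b = (0.6 − 0.32·0.781696) / 0.11 = 3.18052.

0.78 lb product A, 3.18 lb monoammonium phosphate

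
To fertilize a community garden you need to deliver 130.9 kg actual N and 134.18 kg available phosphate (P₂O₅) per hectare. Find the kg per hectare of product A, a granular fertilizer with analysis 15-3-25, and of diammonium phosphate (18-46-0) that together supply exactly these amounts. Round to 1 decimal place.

Let a = kg of product A, b = kg of diammonium phosphate (per hectare).
N: 0.15·a + 0.18·b = 130.9
P₂O₅: 0.03·a + 0.46·b = 134.18
Solving simultaneously: a = 567.006, b = 254.717.

567.0 kg product A, 254.7 kg diammonium phosphate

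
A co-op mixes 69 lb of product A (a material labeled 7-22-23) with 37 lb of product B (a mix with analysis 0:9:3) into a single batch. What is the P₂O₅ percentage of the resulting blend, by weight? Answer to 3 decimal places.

Total mass = 69 + 37 = 106 lb.
P₂O₅ mass = 22%×69 + 9%×37 = 18.51 lb.
% P₂O₅ = 18.51 / 106 = 17.4623%.

17.462% P₂O₅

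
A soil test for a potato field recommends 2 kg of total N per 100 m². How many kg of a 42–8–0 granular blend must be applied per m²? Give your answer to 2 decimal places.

0.05 kg of product per sq m

Product per 100 m² = 2 / 42% = 4.7619 kg.
Convert to per m²: 4.7619 × 0.01 = 0.047619 kg.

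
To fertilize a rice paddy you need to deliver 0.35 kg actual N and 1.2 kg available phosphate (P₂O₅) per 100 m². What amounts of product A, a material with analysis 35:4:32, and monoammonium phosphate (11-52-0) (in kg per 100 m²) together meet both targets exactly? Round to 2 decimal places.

With a, b = kg per 100 m² of product A and monoammonium phosphate:
N: 0.35·a + 0.11·b = 0.35
P₂O₅: 0.04·a + 0.52·b = 1.2
Eliminate b: (row1) − 0.11/0.52·(row2) → 0.341538·a = 0.0961538, so a = 0.281532.
Then b = (1.2 − 0.04·0.281532) / 0.52 = 2.28604.

0.28 kg product A, 2.29 kg monoammonium phosphate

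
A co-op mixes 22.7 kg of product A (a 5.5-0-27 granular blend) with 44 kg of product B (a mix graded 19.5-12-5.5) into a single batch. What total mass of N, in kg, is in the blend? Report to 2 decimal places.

N mass = 5.5%×22.7 + 19.5%×44 = 9.8285 kg.

9.83 kg N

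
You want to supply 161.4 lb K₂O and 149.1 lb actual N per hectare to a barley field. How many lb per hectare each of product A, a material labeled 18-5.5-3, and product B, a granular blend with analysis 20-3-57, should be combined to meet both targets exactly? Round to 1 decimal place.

545.6 lb product A, 254.4 lb product B

Per-hectare balance (a = product A, b = product B):
K₂O: 0.03·a + 0.57·b = 161.4
N: 0.18·a + 0.2·b = 149.1
Eliminate b: (row1) − 0.57/0.2·(row2) → -0.483·a = -263.535, so a = 545.621.
Then b = (149.1 − 0.18·545.621) / 0.2 = 254.441.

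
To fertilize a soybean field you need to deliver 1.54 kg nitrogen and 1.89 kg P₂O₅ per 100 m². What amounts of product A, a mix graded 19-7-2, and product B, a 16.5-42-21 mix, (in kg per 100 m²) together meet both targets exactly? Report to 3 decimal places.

4.908 kg product A, 3.682 kg product B

With a, b = kg per 100 m² of product A and product B:
N: 0.19·a + 0.165·b = 1.54
P₂O₅: 0.07·a + 0.42·b = 1.89
Eliminate a: (row1) − 0.19/0.07·(row2) → -0.975·b = -3.59, so b = 3.68205.
Back-substitute: a = (1.54 − 0.165·3.68205) / 0.19 = 4.90769.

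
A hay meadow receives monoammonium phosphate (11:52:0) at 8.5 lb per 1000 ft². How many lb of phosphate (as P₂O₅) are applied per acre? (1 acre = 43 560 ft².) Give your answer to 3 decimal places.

P₂O₅ per 1000 ft² = 8.5 × 52% = 4.42 lb.
Convert to per acre: 4.42 × 43.56 = 192.5352 lb.

192.535 lb P₂O₅ per acre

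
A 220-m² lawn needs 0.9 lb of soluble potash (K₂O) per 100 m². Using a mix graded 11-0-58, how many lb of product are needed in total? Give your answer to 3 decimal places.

Product per 100 m² = 0.9 / 58% = 1.55172 lb.
Total product = 1.55172 × 220 / 100 = 3.41379 lb.

3.414 lb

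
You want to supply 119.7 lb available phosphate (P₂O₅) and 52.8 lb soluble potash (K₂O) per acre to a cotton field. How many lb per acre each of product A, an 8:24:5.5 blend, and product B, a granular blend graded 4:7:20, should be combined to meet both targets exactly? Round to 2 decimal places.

458.53 lb product A, 137.90 lb product B

Per-acre balance (a = product A, b = product B):
P₂O₅: 0.24·a + 0.07·b = 119.7
K₂O: 0.055·a + 0.2·b = 52.8
Eliminate b: (row1) − 0.07/0.2·(row2) → 0.22075·a = 101.22, so a = 458.528.
Then b = (52.8 − 0.055·458.528) / 0.2 = 137.9049.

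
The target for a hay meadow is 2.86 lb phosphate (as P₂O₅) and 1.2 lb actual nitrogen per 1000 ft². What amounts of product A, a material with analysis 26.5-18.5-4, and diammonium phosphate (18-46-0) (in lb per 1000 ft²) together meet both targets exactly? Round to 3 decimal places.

0.420 lb product A, 6.049 lb diammonium phosphate

Let a = lb of product A, b = lb of diammonium phosphate (per 1000 ft²).
P₂O₅: 0.185·a + 0.46·b = 2.86
N: 0.265·a + 0.18·b = 1.2
Solving simultaneously: a = 0.419865, b = 6.04853.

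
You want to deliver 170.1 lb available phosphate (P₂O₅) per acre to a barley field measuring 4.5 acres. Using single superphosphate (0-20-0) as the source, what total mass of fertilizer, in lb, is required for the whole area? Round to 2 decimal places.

3827.25 lb

Product per acre = 170.1 / 20% = 850.5 lb.
Total product = 850.5 × 4.5 = 3827.25 lb.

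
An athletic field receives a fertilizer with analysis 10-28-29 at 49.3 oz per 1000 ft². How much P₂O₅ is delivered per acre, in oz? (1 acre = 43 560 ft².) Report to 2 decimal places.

P₂O₅ per 1000 ft² = 49.3 × 28% = 13.804 oz.
Convert to per acre: 13.804 × 43.56 = 601.302 oz.

601.30 oz P₂O₅ per acre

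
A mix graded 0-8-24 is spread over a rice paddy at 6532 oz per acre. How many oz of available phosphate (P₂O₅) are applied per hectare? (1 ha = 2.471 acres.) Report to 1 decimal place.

1291.2 oz P₂O₅ per hectare

P₂O₅ per acre = 6532 × 8% = 522.56 oz.
Convert to per hectare: 522.56 × 2.471 = 1291.246 oz.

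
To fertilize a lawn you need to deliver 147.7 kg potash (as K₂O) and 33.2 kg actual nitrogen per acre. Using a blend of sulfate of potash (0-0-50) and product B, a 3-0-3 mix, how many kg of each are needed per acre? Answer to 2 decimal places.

229.00 kg sulfate of potash, 1106.67 kg product B

With a, b = kg per acre of sulfate of potash and product B:
K₂O: 0.5·a + 0.03·b = 147.7
N: 0·a + 0.03·b = 33.2
Solving simultaneously: a = 229, b = 1106.667.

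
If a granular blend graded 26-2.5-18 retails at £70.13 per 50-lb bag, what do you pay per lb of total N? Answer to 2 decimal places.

N in bag = 50 × 26% = 13 lb.
Cost per lb N = £70.13 / 13 = £5.3946.

£5.39 per lb N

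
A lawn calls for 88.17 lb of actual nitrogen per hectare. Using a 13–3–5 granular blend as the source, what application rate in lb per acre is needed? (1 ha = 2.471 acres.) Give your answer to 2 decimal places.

Product per hectare = 88.17 / 13% = 678.231 lb.
Convert to per acre: 678.231 × 0.404694 = 274.476 lb.

274.48 lb of product per acre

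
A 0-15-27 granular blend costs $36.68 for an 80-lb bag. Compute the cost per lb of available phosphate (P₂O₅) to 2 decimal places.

P₂O₅ in bag = 80 × 15% = 12 lb.
Cost per lb P₂O₅ = $36.68 / 12 = $3.0567.

$3.06 per lb P₂O₅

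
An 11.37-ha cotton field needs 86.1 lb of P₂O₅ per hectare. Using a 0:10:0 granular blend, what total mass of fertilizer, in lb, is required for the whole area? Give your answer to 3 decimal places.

Product per hectare = 86.1 / 10% = 861 lb.
Total product = 861 × 11.37 = 9789.57 lb.

9789.570 lb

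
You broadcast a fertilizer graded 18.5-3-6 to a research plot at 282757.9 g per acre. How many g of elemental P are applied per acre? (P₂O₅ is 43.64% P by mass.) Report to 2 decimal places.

P₂O₅ per acre = 282757.9 × 3% = 8482.74 g.
Elemental P = 8482.74 × 0.4364 = 3701.866 g per acre.

3701.87 g P per acre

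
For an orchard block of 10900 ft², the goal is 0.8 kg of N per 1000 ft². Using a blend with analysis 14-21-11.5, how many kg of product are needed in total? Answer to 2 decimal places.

Product per 1000 ft² = 0.8 / 14% = 5.71429 kg.
Total product = 5.71429 × 10900 / 1000 = 62.2857 kg.

62.29 kg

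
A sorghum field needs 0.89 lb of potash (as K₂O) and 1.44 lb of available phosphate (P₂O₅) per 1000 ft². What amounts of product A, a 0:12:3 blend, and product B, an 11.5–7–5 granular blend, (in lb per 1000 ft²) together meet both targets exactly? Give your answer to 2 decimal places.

Per-1000 ft² balance (a = product A, b = product B):
K₂O: 0.03·a + 0.05·b = 0.89
P₂O₅: 0.12·a + 0.07·b = 1.44
Solving simultaneously: a = 2.48718, b = 16.3077.

2.49 lb product A, 16.31 lb product B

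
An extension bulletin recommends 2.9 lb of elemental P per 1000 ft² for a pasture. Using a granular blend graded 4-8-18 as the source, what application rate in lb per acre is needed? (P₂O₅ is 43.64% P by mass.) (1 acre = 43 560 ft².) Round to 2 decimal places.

As P₂O₅: 2.9 / 0.4364 = 6.64528 lb per 1000 ft².
Product per 1000 ft² = 6.64528 / 8% = 83.066 lb.
Convert to per acre: 83.066 × 43.56 = 3618.3547 lb.

3618.35 lb of product per acre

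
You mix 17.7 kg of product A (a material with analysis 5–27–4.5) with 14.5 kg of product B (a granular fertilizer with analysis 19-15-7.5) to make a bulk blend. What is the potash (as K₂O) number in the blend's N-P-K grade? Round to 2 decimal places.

5.85% K₂O

Total mass = 17.7 + 14.5 = 32.2 kg.
K₂O mass = 4.5%×17.7 + 7.5%×14.5 = 1.884 kg.
% K₂O = 1.884 / 32.2 = 5.85093%.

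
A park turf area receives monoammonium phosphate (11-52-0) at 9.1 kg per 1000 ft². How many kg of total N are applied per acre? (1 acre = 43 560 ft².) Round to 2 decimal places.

43.60 kg N per acre

nitrogen per 1000 ft² = 9.1 × 11% = 1.001 kg.
Convert to per acre: 1.001 × 43.56 = 43.6036 kg.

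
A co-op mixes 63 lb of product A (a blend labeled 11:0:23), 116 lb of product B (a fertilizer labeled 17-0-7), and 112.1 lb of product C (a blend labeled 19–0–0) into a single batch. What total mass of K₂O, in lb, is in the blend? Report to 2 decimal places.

K₂O mass = 23%×63 + 7%×116 + 0%×112.1 = 22.61 lb.

22.61 lb K₂O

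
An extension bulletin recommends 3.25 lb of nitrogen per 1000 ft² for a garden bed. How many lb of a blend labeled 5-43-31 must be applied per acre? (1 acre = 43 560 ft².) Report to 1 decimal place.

2831.4 lb of product per acre

Product per 1000 ft² = 3.25 / 5% = 65 lb.
Convert to per acre: 65 × 43.56 = 2831.4 lb.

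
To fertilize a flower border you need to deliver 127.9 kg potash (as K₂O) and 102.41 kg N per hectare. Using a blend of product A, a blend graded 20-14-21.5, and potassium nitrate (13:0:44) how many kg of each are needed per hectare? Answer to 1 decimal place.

473.5 kg product A, 59.3 kg potassium nitrate

Let a = kg of product A, b = kg of potassium nitrate (per hectare).
K₂O: 0.215·a + 0.44·b = 127.9
N: 0.2·a + 0.13·b = 102.41
From row1: a = (127.9 − 0.44·b) / 0.215.
Into row2: 0.2·(127.9 − 0.44·b)/0.215 + 0.13·b = 102.41 → b = 59.3147, a = 473.495.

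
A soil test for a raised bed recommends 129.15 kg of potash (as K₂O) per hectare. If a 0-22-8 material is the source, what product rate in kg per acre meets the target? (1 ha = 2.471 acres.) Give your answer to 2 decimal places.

Product per hectare = 129.15 / 8% = 1614.38 kg.
Convert to per acre: 1614.38 × 0.404694 = 653.329 kg.

653.33 kg of product per acre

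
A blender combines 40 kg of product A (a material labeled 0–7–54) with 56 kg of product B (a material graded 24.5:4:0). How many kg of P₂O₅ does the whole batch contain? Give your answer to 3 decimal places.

5.040 kg P₂O₅

P₂O₅ mass = 7%×40 + 4%×56 = 5.04 kg.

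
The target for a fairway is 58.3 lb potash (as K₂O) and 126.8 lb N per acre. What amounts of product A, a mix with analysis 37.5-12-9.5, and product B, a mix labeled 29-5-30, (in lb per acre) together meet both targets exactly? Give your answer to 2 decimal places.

248.77 lb product A, 115.56 lb product B

Let a = lb of product A, b = lb of product B (per acre).
K₂O: 0.095·a + 0.3·b = 58.3
N: 0.375·a + 0.29·b = 126.8
From row1: a = (58.3 − 0.3·b) / 0.095.
Into row2: 0.375·(58.3 − 0.3·b)/0.095 + 0.29·b = 126.8 → b = 115.556, a = 248.7699.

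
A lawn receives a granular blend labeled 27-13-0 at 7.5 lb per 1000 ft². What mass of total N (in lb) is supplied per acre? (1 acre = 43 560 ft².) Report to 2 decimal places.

nitrogen per 1000 ft² = 7.5 × 27% = 2.025 lb.
Convert to per acre: 2.025 × 43.56 = 88.209 lb.

88.21 lb N per acre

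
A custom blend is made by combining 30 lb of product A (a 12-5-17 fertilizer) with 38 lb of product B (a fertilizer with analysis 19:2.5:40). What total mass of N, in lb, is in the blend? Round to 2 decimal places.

N mass = 12%×30 + 19%×38 = 10.82 lb.

10.82 lb N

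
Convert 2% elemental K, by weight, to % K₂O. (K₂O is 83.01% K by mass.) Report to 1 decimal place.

2.4% K₂O

%K₂O = 2 / 0.8301 = 2.40935%.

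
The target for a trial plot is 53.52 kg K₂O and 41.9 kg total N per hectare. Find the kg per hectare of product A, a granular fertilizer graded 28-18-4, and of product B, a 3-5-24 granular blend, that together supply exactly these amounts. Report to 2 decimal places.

128.04 kg product A, 201.66 kg product B

Per-hectare balance (a = product A, b = product B):
K₂O: 0.04·a + 0.24·b = 53.52
N: 0.28·a + 0.03·b = 41.9
From row1: a = (53.52 − 0.24·b) / 0.04.
Into row2: 0.28·(53.52 − 0.24·b)/0.04 + 0.03·b = 41.9 → b = 201.661, a = 128.036.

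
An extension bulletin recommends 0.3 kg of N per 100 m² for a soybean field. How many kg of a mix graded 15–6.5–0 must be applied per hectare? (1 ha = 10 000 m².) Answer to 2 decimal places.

Product per 100 m² = 0.3 / 15% = 2 kg.
Convert to per hectare: 2 × 100 = 200 kg.

200.00 kg of product per hectare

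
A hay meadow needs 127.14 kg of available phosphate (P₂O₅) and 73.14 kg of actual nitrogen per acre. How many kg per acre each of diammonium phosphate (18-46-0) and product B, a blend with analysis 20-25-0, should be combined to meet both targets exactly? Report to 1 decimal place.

With a, b = kg per acre of diammonium phosphate and product B:
P₂O₅: 0.46·a + 0.25·b = 127.14
N: 0.18·a + 0.2·b = 73.14
Eliminate b: (row1) − 0.25/0.2·(row2) → 0.235·a = 35.715, so a = 151.979.
Then b = (73.14 − 0.18·151.979) / 0.2 = 228.919.

152.0 kg diammonium phosphate, 228.9 kg product B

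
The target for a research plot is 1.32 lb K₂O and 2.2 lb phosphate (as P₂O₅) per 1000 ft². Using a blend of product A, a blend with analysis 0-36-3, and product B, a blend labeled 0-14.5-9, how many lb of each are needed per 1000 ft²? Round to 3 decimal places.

With a, b = lb per 1000 ft² of product A and product B:
K₂O: 0.03·a + 0.09·b = 1.32
P₂O₅: 0.36·a + 0.145·b = 2.2
Solving simultaneously: a = 0.235294, b = 14.5882.

0.235 lb product A, 14.588 lb product B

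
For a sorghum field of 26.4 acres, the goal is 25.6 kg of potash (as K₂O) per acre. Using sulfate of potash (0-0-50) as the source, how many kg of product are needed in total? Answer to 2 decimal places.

Product per acre = 25.6 / 50% = 51.2 kg.
Total product = 51.2 × 26.4 = 1351.68 kg.

1351.68 kg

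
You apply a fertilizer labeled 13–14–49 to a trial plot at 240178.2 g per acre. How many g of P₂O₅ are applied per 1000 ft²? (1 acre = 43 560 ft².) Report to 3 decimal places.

771.923 g P₂O₅ per thousand sq ft

P₂O₅ per acre = 240178.2 × 14% = 33624.9 g.
Convert to per 1000 ft²: 33624.9 × 0.0229568 = 771.9226 g.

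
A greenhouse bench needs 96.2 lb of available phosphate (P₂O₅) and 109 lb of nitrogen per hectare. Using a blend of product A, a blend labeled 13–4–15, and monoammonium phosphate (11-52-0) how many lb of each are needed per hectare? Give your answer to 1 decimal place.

729.4 lb product A, 128.9 lb monoammonium phosphate

With a, b = lb per hectare of product A and monoammonium phosphate:
P₂O₅: 0.04·a + 0.52·b = 96.2
N: 0.13·a + 0.11·b = 109
From row1: a = (96.2 − 0.52·b) / 0.04.
Into row2: 0.13·(96.2 − 0.52·b)/0.04 + 0.11·b = 109 → b = 128.892, a = 729.399.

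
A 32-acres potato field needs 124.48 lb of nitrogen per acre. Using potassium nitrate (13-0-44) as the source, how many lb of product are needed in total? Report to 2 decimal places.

30641.23 lb

Product per acre = 124.48 / 13% = 957.538 lb.
Total product = 957.538 × 32 = 30641.231 lb.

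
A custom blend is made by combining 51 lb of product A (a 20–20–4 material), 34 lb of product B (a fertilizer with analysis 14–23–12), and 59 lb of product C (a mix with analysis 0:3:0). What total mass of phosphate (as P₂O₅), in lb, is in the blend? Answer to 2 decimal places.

19.79 lb P₂O₅

P₂O₅ mass = 20%×51 + 23%×34 + 3%×59 = 19.79 lb.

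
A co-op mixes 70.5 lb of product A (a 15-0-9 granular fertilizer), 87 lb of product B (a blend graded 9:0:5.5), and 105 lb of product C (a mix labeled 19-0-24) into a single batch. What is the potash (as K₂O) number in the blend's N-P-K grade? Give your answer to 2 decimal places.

Total mass = 70.5 + 87 + 105 = 262.5 lb.
K₂O mass = 9%×70.5 + 5.5%×87 + 24%×105 = 36.33 lb.
% K₂O = 36.33 / 262.5 = 13.84%.

13.84% K₂O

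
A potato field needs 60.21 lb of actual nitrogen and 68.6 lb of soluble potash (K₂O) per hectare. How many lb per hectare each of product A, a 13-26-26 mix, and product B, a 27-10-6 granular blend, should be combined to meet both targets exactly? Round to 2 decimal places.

238.93 lb product A, 107.96 lb product B

Per-hectare balance (a = product A, b = product B):
N: 0.13·a + 0.27·b = 60.21
K₂O: 0.26·a + 0.06·b = 68.6
From row1: a = (60.21 − 0.27·b) / 0.13.
Into row2: 0.26·(60.21 − 0.27·b)/0.13 + 0.06·b = 68.6 → b = 107.958, a = 238.933.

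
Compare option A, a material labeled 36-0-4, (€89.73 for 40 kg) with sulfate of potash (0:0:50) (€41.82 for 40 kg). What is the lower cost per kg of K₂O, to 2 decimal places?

€2.09 per kg K₂O (sulfate of potash)

option A: K₂O per bag = 40 × 4% = 1.6 kg; cost = 89.73 / 1.6 = €56.0812/kg K₂O.
sulfate of potash: K₂O per bag = 40 × 50% = 20 kg; cost = 41.82 / 20 = €2.0910/kg K₂O.
sulfate of potash is cheaper.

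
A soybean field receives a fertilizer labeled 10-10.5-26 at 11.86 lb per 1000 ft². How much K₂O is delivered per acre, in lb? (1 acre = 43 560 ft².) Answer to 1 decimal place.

134.3 lb K₂O per acre

K₂O per 1000 ft² = 11.86 × 26% = 3.0836 lb.
Convert to per acre: 3.0836 × 43.56 = 134.322 lb.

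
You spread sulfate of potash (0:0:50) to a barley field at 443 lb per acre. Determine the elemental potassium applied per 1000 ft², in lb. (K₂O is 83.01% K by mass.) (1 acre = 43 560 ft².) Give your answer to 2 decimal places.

4.22 lb K per thousand sq ft

K₂O per acre = 443 × 50% = 221.5 lb.
Elemental K = 221.5 × 0.8301 = 183.867 lb per acre.
Convert to per 1000 ft²: 183.867 × 0.0229568 = 4.22101 lb.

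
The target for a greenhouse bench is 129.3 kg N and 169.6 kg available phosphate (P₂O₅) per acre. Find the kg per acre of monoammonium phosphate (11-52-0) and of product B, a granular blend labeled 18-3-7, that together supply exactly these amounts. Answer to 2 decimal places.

With a, b = kg per acre of monoammonium phosphate and product B:
N: 0.11·a + 0.18·b = 129.3
P₂O₅: 0.52·a + 0.03·b = 169.6
From row1: a = (129.3 − 0.18·b) / 0.11.
Into row2: 0.52·(129.3 − 0.18·b)/0.11 + 0.03·b = 169.6 → b = 537.984, a = 295.116.

295.12 kg monoammonium phosphate, 537.98 kg product B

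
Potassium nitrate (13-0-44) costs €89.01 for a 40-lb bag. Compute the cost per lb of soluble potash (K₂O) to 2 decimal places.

€5.06 per lb K₂O

K₂O in bag = 40 × 44% = 17.6 lb.
Cost per lb K₂O = €89.01 / 17.6 = €5.0574.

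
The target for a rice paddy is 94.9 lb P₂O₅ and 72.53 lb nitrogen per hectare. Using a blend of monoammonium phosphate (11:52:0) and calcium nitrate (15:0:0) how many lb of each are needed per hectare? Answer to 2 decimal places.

Let a = lb of monoammonium phosphate, b = lb of calcium nitrate (per hectare).
P₂O₅: 0.52·a + 0·b = 94.9
N: 0.11·a + 0.15·b = 72.53
Eliminate b: (row1) − 0/0.15·(row2) → 0.52·a = 94.9, so a = 182.5.
Then b = (72.53 − 0.11·182.5) / 0.15 = 349.7.

182.50 lb monoammonium phosphate, 349.70 lb calcium nitrate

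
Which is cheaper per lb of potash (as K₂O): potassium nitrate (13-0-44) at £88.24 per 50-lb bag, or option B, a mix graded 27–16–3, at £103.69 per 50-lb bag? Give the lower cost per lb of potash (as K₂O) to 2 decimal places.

£4.01 per lb K₂O (potassium nitrate)

potassium nitrate: K₂O per bag = 50 × 44% = 22 lb; cost = 88.24 / 22 = £4.0109/lb K₂O.
option B: K₂O per bag = 50 × 3% = 1.5 lb; cost = 103.69 / 1.5 = £69.1267/lb K₂O.
potassium nitrate is cheaper.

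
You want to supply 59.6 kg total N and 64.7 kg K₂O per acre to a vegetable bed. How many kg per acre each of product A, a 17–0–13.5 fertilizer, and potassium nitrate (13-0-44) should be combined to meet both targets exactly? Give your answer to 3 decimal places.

Per-acre balance (a = product A, b = potassium nitrate):
N: 0.17·a + 0.13·b = 59.6
K₂O: 0.135·a + 0.44·b = 64.7
From row1: a = (59.6 − 0.13·b) / 0.17.
Into row2: 0.135·(59.6 − 0.13·b)/0.17 + 0.44·b = 64.7 → b = 51.5808, a = 311.1441.

311.144 kg product A, 51.581 kg potassium nitrate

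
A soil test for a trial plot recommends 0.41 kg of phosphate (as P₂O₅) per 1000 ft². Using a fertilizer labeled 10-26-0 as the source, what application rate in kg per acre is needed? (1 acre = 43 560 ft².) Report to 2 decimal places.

Product per 1000 ft² = 0.41 / 26% = 1.57692 kg.
Convert to per acre: 1.57692 × 43.56 = 68.6908 kg.

68.69 kg of product per acre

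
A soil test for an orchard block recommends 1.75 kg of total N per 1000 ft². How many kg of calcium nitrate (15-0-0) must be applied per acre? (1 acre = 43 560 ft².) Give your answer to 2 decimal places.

Product per 1000 ft² = 1.75 / 15% = 11.6667 kg.
Convert to per acre: 11.6667 × 43.56 = 508.2 kg.

508.20 kg of product per acre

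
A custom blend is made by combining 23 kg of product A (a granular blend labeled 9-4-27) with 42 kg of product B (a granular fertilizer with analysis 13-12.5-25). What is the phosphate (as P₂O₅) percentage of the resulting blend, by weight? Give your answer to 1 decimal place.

9.5% P₂O₅

Total mass = 23 + 42 = 65 kg.
P₂O₅ mass = 4%×23 + 12.5%×42 = 6.17 kg.
% P₂O₅ = 6.17 / 65 = 9.49231%.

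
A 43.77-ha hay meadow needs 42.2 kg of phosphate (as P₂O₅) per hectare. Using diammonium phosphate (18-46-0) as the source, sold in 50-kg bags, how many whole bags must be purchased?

81 bags

Product per hectare = 42.2 / 46% = 91.7391 kg.
Total product = 91.7391 × 43.77 = 4015.42 kg.
Bags = ⌈4015.42 / 50⌉ = 81.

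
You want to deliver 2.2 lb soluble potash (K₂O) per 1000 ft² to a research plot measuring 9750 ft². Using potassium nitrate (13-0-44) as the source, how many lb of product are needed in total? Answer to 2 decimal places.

Product per 1000 ft² = 2.2 / 44% = 5 lb.
Total product = 5 × 9750 / 1000 = 48.75 lb.

48.75 lb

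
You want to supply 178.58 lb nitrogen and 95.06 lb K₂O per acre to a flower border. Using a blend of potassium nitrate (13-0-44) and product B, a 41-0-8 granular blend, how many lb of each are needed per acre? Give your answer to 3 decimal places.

Per-acre balance (a = potassium nitrate, b = product B):
N: 0.13·a + 0.41·b = 178.58
K₂O: 0.44·a + 0.08·b = 95.06
Eliminate b: (row1) − 0.41/0.08·(row2) → -2.125·a = -308.602, so a = 145.2247.
Then b = (95.06 − 0.44·145.2247) / 0.08 = 389.5141.

145.225 lb potassium nitrate, 389.514 lb product B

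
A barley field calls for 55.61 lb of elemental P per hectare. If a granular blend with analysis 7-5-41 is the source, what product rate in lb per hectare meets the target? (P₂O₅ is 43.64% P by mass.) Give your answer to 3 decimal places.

As P₂O₅: 55.61 / 0.4364 = 127.429 lb per hectare.
Product per hectare = 127.429 / 5% = 2548.5793 lb.

2548.579 lb of product per hectare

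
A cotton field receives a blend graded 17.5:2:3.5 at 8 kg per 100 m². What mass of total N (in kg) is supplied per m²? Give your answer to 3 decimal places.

nitrogen per 100 m² = 8 × 17.5% = 1.4 kg.
Convert to per m²: 1.4 × 0.01 = 0.014 kg.

0.014 kg N per sq m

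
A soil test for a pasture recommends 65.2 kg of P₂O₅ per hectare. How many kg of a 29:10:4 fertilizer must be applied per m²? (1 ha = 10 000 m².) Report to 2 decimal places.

0.07 kg of product per sq m

Product per hectare = 65.2 / 10% = 652 kg.
Convert to per m²: 652 × 0.0001 = 0.0652 kg.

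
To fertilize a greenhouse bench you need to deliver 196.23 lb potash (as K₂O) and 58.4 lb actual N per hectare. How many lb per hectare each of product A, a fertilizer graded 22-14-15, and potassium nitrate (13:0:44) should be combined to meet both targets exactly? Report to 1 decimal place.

Let a = lb of product A, b = lb of potassium nitrate (per hectare).
K₂O: 0.15·a + 0.44·b = 196.23
N: 0.22·a + 0.13·b = 58.4
Eliminate a: (row1) − 0.15/0.22·(row2) → 0.351364·b = 156.412, so b = 445.157.
Back-substitute: a = (196.23 − 0.44·445.157) / 0.15 = 2.4075.

2.4 lb product A, 445.2 lb potassium nitrate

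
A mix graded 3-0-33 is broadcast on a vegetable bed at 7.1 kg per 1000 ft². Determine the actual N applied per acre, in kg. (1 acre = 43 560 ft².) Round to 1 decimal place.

nitrogen per 1000 ft² = 7.1 × 3% = 0.213 kg.
Convert to per acre: 0.213 × 43.56 = 9.27828 kg.

9.3 kg N per acre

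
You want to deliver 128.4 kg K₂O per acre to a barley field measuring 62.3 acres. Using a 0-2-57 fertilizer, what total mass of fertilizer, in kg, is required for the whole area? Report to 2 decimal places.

14033.89 kg

Product per acre = 128.4 / 57% = 225.263 kg.
Total product = 225.263 × 62.3 = 14033.8947 kg.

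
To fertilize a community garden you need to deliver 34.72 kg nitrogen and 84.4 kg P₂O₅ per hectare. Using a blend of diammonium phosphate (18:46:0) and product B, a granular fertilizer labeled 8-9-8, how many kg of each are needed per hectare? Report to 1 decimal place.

Let a = kg of diammonium phosphate, b = kg of product B (per hectare).
N: 0.18·a + 0.08·b = 34.72
P₂O₅: 0.46·a + 0.09·b = 84.4
Eliminate b: (row1) − 0.08/0.09·(row2) → -0.228889·a = -40.3022, so a = 176.078.
Then b = (84.4 − 0.46·176.078) / 0.09 = 37.8252.

176.1 kg diammonium phosphate, 37.8 kg product B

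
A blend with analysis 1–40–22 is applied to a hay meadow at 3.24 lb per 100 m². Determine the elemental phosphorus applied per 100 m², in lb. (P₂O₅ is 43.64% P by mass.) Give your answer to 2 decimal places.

P₂O₅ per 100 m² = 3.24 × 40% = 1.296 lb.
Elemental P = 1.296 × 0.4364 = 0.565574 lb per 100 m².

0.57 lb P per hundred sq m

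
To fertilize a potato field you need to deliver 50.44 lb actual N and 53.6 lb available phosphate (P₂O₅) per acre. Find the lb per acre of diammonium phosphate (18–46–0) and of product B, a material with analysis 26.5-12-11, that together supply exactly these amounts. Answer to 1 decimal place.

81.3 lb diammonium phosphate, 135.1 lb product B

Let a = lb of diammonium phosphate, b = lb of product B (per acre).
N: 0.18·a + 0.265·b = 50.44
P₂O₅: 0.46·a + 0.12·b = 53.6
Eliminate b: (row1) − 0.265/0.12·(row2) → -0.835833·a = -67.9267, so a = 81.2682.
Then b = (53.6 − 0.46·81.2682) / 0.12 = 135.139.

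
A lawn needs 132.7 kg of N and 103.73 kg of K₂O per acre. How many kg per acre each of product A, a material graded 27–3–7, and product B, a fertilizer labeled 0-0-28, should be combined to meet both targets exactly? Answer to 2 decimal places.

491.48 kg product A, 247.59 kg product B

Let a = kg of product A, b = kg of product B (per acre).
N: 0.27·a + 0·b = 132.7
K₂O: 0.07·a + 0.28·b = 103.73
From row1: a = (132.7 − 0·b) / 0.27.
Into row2: 0.07·(132.7 − 0·b)/0.27 + 0.28·b = 103.73 → b = 247.594, a = 491.481.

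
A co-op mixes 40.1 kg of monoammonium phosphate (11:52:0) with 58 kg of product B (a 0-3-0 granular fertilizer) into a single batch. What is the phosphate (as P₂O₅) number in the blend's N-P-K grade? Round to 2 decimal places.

Total mass = 40.1 + 58 = 98.1 kg.
P₂O₅ mass = 52%×40.1 + 3%×58 = 22.592 kg.
% P₂O₅ = 22.592 / 98.1 = 23.0296%.

23.03% P₂O₅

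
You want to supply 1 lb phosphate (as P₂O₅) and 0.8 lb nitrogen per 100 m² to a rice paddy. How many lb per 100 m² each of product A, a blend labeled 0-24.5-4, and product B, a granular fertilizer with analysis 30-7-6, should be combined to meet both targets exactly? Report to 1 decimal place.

With a, b = lb per 100 m² of product A and product B:
P₂O₅: 0.245·a + 0.07·b = 1
N: 0·a + 0.3·b = 0.8
Solving simultaneously: a = 3.31973, b = 2.66667.

3.3 lb product A, 2.7 lb product B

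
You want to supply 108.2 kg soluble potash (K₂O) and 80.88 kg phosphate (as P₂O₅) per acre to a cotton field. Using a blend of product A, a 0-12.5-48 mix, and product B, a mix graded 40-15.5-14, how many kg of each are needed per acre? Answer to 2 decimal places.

95.74 kg product A, 444.59 kg product B

Let a = kg of product A, b = kg of product B (per acre).
K₂O: 0.48·a + 0.14·b = 108.2
P₂O₅: 0.125·a + 0.155·b = 80.88
Eliminate a: (row1) − 0.48/0.125·(row2) → -0.4552·b = -202.379, so b = 444.594.
Back-substitute: a = (108.2 − 0.14·444.594) / 0.48 = 95.7434.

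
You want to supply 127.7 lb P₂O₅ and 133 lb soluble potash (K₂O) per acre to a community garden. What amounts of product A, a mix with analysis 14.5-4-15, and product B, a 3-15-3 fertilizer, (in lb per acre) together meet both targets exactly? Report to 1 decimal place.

756.8 lb product A, 649.5 lb product B

Let a = lb of product A, b = lb of product B (per acre).
P₂O₅: 0.04·a + 0.15·b = 127.7
K₂O: 0.15·a + 0.03·b = 133
Solving simultaneously: a = 756.761, b = 649.531.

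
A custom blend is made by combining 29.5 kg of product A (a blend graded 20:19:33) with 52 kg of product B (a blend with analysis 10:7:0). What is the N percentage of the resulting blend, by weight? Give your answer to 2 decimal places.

Total mass = 29.5 + 52 = 81.5 kg.
N mass = 20%×29.5 + 10%×52 = 11.1 kg.
% N = 11.1 / 81.5 = 13.6196%.

13.62% N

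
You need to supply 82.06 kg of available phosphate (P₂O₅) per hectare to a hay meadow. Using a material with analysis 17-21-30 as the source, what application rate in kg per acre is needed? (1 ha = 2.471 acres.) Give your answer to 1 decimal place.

Product per hectare = 82.06 / 21% = 390.762 kg.
Convert to per acre: 390.762 × 0.404694 = 158.139 kg.

158.1 kg of product per acre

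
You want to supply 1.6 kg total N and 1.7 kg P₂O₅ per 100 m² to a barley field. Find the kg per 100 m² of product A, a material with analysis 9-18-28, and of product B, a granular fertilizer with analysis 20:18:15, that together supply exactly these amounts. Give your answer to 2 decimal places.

Let a = kg of product A, b = kg of product B (per 100 m²).
N: 0.09·a + 0.2·b = 1.6
P₂O₅: 0.18·a + 0.18·b = 1.7
Solving simultaneously: a = 2.62626, b = 6.81818.

2.63 kg product A, 6.82 kg product B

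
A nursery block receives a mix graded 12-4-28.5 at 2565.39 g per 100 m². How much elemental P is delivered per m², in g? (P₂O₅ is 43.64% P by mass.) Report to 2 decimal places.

0.45 g P per sq m

P₂O₅ per 100 m² = 2565.39 × 4% = 102.616 g.
Elemental P = 102.616 × 0.4364 = 44.7814 g per 100 m².
Convert to per m²: 44.7814 × 0.01 = 0.447814 g.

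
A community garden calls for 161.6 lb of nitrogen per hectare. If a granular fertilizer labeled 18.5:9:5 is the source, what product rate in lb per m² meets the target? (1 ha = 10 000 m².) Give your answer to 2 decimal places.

Product per hectare = 161.6 / 18.5% = 873.514 lb.
Convert to per m²: 873.514 × 0.0001 = 0.0873514 lb.

0.09 lb of product per sq m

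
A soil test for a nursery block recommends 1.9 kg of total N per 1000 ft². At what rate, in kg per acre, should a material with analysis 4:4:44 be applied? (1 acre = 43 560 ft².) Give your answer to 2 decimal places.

Product per 1000 ft² = 1.9 / 4% = 47.5 kg.
Convert to per acre: 47.5 × 43.56 = 2069.1 kg.

2069.10 kg of product per acre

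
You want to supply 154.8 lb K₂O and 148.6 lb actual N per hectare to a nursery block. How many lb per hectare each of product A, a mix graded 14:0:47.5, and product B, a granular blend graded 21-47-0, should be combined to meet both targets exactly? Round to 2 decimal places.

325.89 lb product A, 490.36 lb product B

With a, b = lb per hectare of product A and product B:
K₂O: 0.475·a + 0·b = 154.8
N: 0.14·a + 0.21·b = 148.6
From row1: a = (154.8 − 0·b) / 0.475.
Into row2: 0.14·(154.8 − 0·b)/0.475 + 0.21·b = 148.6 → b = 490.356, a = 325.8947.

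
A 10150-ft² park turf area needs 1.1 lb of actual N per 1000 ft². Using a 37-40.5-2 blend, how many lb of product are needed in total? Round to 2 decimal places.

Product per 1000 ft² = 1.1 / 37% = 2.97297 lb.
Total product = 2.97297 × 10150 / 1000 = 30.1757 lb.

30.18 lb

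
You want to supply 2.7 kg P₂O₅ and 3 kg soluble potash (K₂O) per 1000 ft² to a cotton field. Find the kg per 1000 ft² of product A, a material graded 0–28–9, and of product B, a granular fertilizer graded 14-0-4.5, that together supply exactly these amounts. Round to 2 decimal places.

Let a = kg of product A, b = kg of product B (per 1000 ft²).
P₂O₅: 0.28·a + 0·b = 2.7
K₂O: 0.09·a + 0.045·b = 3
Eliminate a: (row1) − 0.28/0.09·(row2) → -0.14·b = -6.63333, so b = 47.381.
Back-substitute: a = (2.7 − 0·47.381) / 0.28 = 9.64286.

9.64 kg product A, 47.38 kg product B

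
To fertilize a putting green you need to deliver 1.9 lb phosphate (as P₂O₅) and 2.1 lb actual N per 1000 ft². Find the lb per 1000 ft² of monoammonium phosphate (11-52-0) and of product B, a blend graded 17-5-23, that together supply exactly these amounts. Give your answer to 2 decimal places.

Per-1000 ft² balance (a = monoammonium phosphate, b = product B):
P₂O₅: 0.52·a + 0.05·b = 1.9
N: 0.11·a + 0.17·b = 2.1
Eliminate b: (row1) − 0.05/0.17·(row2) → 0.487647·a = 1.28235, so a = 2.62967.
Then b = (2.1 − 0.11·2.62967) / 0.17 = 10.6514.

2.63 lb monoammonium phosphate, 10.65 lb product B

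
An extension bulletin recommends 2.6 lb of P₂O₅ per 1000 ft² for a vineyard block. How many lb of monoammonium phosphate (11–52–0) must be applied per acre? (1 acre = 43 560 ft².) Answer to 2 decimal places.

Product per 1000 ft² = 2.6 / 52% = 5 lb.
Convert to per acre: 5 × 43.56 = 217.8 lb.

217.80 lb of product per acre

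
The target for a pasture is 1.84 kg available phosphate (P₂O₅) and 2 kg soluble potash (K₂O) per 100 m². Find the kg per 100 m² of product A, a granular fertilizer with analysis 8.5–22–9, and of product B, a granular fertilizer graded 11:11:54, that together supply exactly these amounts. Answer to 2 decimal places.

7.10 kg product A, 2.52 kg product B

With a, b = kg per 100 m² of product A and product B:
P₂O₅: 0.22·a + 0.11·b = 1.84
K₂O: 0.09·a + 0.54·b = 2
Eliminate a: (row1) − 0.22/0.09·(row2) → -1.21·b = -3.04889, so b = 2.51974.
Back-substitute: a = (1.84 − 0.11·2.51974) / 0.22 = 7.10376.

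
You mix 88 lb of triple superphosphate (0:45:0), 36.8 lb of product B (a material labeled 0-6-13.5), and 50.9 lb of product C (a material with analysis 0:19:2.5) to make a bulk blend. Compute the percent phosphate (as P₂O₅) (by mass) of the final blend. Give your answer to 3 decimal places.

29.299% P₂O₅

Total mass = 88 + 36.8 + 50.9 = 175.7 lb.
P₂O₅ mass = 45%×88 + 6%×36.8 + 19%×50.9 = 51.479 lb.
% P₂O₅ = 51.479 / 175.7 = 29.2994%.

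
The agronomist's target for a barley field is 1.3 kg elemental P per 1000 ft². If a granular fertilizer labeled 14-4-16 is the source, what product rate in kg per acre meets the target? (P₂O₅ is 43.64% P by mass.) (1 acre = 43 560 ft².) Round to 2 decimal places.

3244.04 kg of product per acre

As P₂O₅: 1.3 / 0.4364 = 2.97892 kg per 1000 ft².
Product per 1000 ft² = 2.97892 / 4% = 74.473 kg.
Convert to per acre: 74.473 × 43.56 = 3244.042 kg.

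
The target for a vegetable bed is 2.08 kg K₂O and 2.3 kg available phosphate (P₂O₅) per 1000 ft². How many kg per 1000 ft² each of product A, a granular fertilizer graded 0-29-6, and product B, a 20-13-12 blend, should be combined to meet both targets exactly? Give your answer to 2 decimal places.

0.21 kg product A, 17.23 kg product B

Per-1000 ft² balance (a = product A, b = product B):
K₂O: 0.06·a + 0.12·b = 2.08
P₂O₅: 0.29·a + 0.13·b = 2.3
Solving simultaneously: a = 0.207407, b = 17.2296.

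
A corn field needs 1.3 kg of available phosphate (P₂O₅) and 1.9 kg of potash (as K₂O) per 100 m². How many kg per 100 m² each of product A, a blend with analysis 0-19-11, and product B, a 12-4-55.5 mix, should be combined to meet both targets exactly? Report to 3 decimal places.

6.388 kg product A, 2.157 kg product B

With a, b = kg per 100 m² of product A and product B:
P₂O₅: 0.19·a + 0.04·b = 1.3
K₂O: 0.11·a + 0.555·b = 1.9
Eliminate a: (row1) − 0.19/0.11·(row2) → -0.918636·b = -1.98182, so b = 2.15735.
Back-substitute: a = (1.3 − 0.04·2.15735) / 0.19 = 6.38793.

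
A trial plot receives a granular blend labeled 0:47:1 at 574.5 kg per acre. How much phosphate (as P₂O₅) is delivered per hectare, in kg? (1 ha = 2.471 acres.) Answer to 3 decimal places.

667.207 kg P₂O₅ per hectare

P₂O₅ per acre = 574.5 × 47% = 270.015 kg.
Convert to per hectare: 270.015 × 2.471 = 667.2071 kg.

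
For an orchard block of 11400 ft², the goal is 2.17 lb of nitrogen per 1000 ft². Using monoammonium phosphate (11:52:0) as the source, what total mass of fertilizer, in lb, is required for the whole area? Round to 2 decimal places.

224.89 lb

Product per 1000 ft² = 2.17 / 11% = 19.7273 lb.
Total product = 19.7273 × 11400 / 1000 = 224.891 lb.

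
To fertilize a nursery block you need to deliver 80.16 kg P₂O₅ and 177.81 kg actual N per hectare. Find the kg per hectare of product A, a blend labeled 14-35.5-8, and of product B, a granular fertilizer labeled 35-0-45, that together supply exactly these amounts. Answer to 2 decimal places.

225.80 kg product A, 417.71 kg product B

Let a = kg of product A, b = kg of product B (per hectare).
P₂O₅: 0.355·a + 0·b = 80.16
N: 0.14·a + 0.35·b = 177.81
Solving simultaneously: a = 225.803, b = 417.707.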